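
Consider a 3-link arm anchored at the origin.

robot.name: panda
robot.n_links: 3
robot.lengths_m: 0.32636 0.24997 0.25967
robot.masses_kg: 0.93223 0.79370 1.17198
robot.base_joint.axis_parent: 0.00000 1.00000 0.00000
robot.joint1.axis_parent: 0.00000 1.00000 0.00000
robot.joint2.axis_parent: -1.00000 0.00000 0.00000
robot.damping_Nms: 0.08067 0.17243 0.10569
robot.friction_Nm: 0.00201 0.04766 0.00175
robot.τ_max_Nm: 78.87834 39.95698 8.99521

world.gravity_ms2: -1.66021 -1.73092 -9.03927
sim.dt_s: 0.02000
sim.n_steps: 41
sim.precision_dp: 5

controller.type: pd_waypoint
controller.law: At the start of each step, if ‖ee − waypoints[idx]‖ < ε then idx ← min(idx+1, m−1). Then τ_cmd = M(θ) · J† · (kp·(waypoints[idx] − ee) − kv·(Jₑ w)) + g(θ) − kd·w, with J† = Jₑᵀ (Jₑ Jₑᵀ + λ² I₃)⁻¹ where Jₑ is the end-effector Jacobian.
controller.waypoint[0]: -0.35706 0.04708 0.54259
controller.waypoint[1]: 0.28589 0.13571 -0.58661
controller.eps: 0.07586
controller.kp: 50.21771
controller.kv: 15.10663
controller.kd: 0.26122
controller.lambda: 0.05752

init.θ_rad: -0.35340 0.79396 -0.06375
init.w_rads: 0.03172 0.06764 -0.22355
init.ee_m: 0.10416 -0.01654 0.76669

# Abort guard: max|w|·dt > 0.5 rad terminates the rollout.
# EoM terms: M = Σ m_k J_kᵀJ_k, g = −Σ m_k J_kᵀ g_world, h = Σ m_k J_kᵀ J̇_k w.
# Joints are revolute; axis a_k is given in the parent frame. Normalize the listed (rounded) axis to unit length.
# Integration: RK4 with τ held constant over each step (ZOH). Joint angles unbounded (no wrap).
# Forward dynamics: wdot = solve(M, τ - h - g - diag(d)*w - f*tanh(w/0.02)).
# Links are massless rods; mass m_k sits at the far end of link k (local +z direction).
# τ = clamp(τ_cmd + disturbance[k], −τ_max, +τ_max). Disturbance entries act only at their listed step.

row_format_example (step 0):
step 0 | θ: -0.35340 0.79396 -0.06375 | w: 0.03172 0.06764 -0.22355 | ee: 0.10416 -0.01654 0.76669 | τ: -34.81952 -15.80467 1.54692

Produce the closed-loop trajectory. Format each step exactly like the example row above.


step 1 | θ: -0.36770 0.80990 -0.06517 | w: -1.45074 1.50280 0.08022 | ee: 0.10054 -0.01691 0.76466 | τ: -23.18477 -11.73800 1.22922
step 2 | θ: -0.40598 0.84776 -0.06168 | w: -2.37115 2.26115 0.26787 | ee: 0.08879 -0.01601 0.76010 | τ: -13.94048 -8.35828 1.03549
step 3 | θ: -0.45862 0.89603 -0.05517 | w: -2.89131 2.55550 0.38357 | ee: 0.07123 -0.01432 0.75394 | τ: -6.73039 -5.63635 0.90473
step 4 | θ: -0.51890 0.94724 -0.04681 | w: -3.13973 2.56437 0.45290 | ee: 0.04971 -0.01215 0.74674 | τ: -1.21994 -3.49916 0.80698
step 5 | θ: -0.58234 0.99699 -0.03737 | w: -3.20947 2.41461 0.49171 | ee: 0.02575 -0.00970 0.73886 | τ: 2.91731 -1.85182 0.72735
step 6 | θ: -0.64603 1.04294 -0.02736 | w: -3.16471 2.18824 0.51011 | ee: 0.00050 -0.00710 0.73052 | τ: 5.97687 -0.59937 0.65871
step 7 | θ: -0.70811 1.08410 -0.01713 | w: -3.04878 1.93509 0.51470 | ee: -0.02514 -0.00445 0.72190 | τ: 8.20783 0.34175 0.59780
step 8 | θ: -0.76746 1.12021 -0.00690 | w: -2.89078 1.68373 0.50990 | ee: -0.05053 -0.00179 0.71313 | τ: 9.81028 1.04046 0.54315
step 9 | θ: -0.82343 1.15147 0.00318 | w: -2.71020 1.44934 0.49872 | ee: -0.07518 0.00083 0.70429 | τ: 10.94021 1.55180 0.49404
step 10 | θ: -0.87569 1.17830 0.01298 | w: -2.52010 1.23901 0.48328 | ee: -0.09877 0.00337 0.69549 | τ: 11.71722 1.91910 0.45002
step 11 | θ: -0.92415 1.20118 0.02245 | w: -2.32915 1.05498 0.46509 | ee: -0.12110 0.00583 0.68678 | τ: 12.23215 2.17628 0.41068
step 12 | θ: -0.96884 1.22066 0.03154 | w: -2.14296 0.89677 0.44526 | ee: -0.14205 0.00819 0.67824 | τ: 12.55367 2.34984 0.37561
step 13 | θ: -1.00990 1.23722 0.04023 | w: -1.96507 0.76246 0.42459 | ee: -0.16155 0.01044 0.66993 | τ: 12.73361 2.46045 0.34441
step 14 | θ: -1.04751 1.25131 0.04850 | w: -1.79753 0.64948 0.40364 | ee: -0.17960 0.01259 0.66189 | τ: 12.81101 2.52420 0.31664
step 15 | θ: -1.08188 1.26333 0.05635 | w: -1.64140 0.55506 0.38283 | ee: -0.19623 0.01463 0.65415 | τ: 12.81525 2.55357 0.29193
step 16 | θ: -1.11325 1.27363 0.06379 | w: -1.49702 0.47650 0.36244 | ee: -0.21149 0.01655 0.64675 | τ: 12.76839 2.55817 0.26990
step 17 | θ: -1.14185 1.28250 0.07084 | w: -1.36429 0.41133 0.34267 | ee: -0.22544 0.01838 0.63970 | τ: 12.68695 2.54540 0.25022
step 18 | θ: -1.16791 1.29017 0.07749 | w: -1.24279 0.35733 0.32363 | ee: -0.23817 0.02010 0.63302 | τ: 12.58320 2.52084 0.23259
step 19 | θ: -1.19165 1.29687 0.08377 | w: -1.13192 0.31261 0.30539 | ee: -0.24975 0.02173 0.62671 | τ: 12.46622 2.48871 0.21677
step 20 | θ: -1.21327 1.30274 0.08969 | w: -1.03100 0.27552 0.28799 | ee: -0.26028 0.02326 0.62077 | τ: 12.34263 2.45213 0.20252
step 21 | θ: -1.23297 1.30794 0.09528 | w: -0.93928 0.24469 0.27144 | ee: -0.26983 0.02470 0.61520 | τ: 12.21719 2.41339 0.18965
step 22 | θ: -1.25092 1.31258 0.10054 | w: -0.85601 0.21898 0.25572 | ee: -0.27848 0.02606 0.60999 | τ: 12.09326 2.37411 0.17800
step 23 | θ: -1.26728 1.31675 0.10550 | w: -0.78047 0.19745 0.24083 | ee: -0.28631 0.02735 0.60512 | τ: 11.97314 2.33544 0.16741
step 24 | θ: -1.28220 1.32051 0.11017 | w: -0.71196 0.17933 0.22674 | ee: -0.29340 0.02855 0.60058 | τ: 11.85834 2.29814 0.15775
step 25 | θ: -1.29582 1.32395 0.11457 | w: -0.64983 0.16397 0.21341 | ee: -0.29981 0.02968 0.59635 | τ: 11.74978 2.26270 0.14893
step 26 | θ: -1.30825 1.32710 0.11870 | w: -0.59348 0.15086 0.20082 | ee: -0.30560 0.03075 0.59243 | τ: -11.94480 22.94224 3.43547
step 27 | θ: -1.35118 1.37820 0.12624 | w: -3.66214 4.85967 0.55021 | ee: -0.30481 0.03269 0.57849 | τ: -4.93015 16.02225 2.41793
step 28 | θ: -1.44323 1.50159 0.13955 | w: -5.51125 7.37341 0.77859 | ee: -0.29413 0.03612 0.54777 | τ: 0.80868 12.10788 1.66534
step 29 | θ: -1.56449 1.66084 0.15659 | w: -6.61018 8.49310 0.92680 | ee: -0.27763 0.04049 0.50617 | τ: 4.64225 9.33269 1.07717
step 30 | θ: -1.70368 1.83429 0.17609 | w: -7.32178 8.83032 1.03004 | ee: -0.25763 0.04549 0.45808 | τ: 6.63172 7.08926 0.60327
step 31 | θ: -1.85552 2.01019 0.19744 | w: -7.88215 8.75271 1.11442 | ee: -0.23549 0.05094 0.40690 | τ: 7.12485 5.29126 0.21805
step 32 | θ: -2.01858 2.18237 0.22045 | w: -8.44382 8.46313 1.20128 | ee: -0.21211 0.05678 0.35531 | τ: 6.44361 4.00174 -0.09490
step 33 | θ: -2.19403 2.34780 0.24538 | w: -9.11613 8.07302 1.31161 | ee: -0.18814 0.06308 0.30546 | τ: 4.75579 3.29902 -0.34855
step 34 | θ: -2.38506 2.50514 0.27292 | w: -9.99351 7.64913 1.46962 | ee: -0.16411 0.06999 0.25909 | τ: 2.01988 3.24628 -0.55272
step 35 | θ: -2.59687 2.65427 0.30431 | w: -11.18074 7.24342 1.70580 | ee: -0.14056 0.07781 0.21776 | τ: -2.07134 3.89486 -0.71196
step 36 | θ: -2.83724 2.79615 0.34150 | w: -12.83052 6.91721 2.06312 | ee: -0.11812 0.08696 0.18287 | τ: -8.09501 5.26402 -0.82372
step 37 | θ: -3.11796 2.93328 0.38763 | w: -15.18836 6.76449 2.61937 | ee: -0.09776 0.09815 0.15577 | τ: -15.75186 6.93495 -0.88389
step 38 | θ: -3.45487 3.06998 0.44832 | w: -18.40477 6.88637 3.55378 | ee: -0.08114 0.11256 0.13809 | τ: -13.27378 4.74929 -0.89892
step 39 | θ: -3.84383 3.20647 0.53352 | w: -20.34867 6.79140 5.03893 | ee: -0.07099 0.13206 0.13144 | τ: 21.69291 -8.48839 -0.68698
step 40 | θ: -4.20018 3.32080 0.64468 | w: -15.29182 4.67125 5.85975 | ee: -0.06797 0.15605 0.13178 | τ: 35.98629 -15.09643 0.06402
step 41 | θ: -4.43196 3.38391 0.75664 | w: -7.97064 1.64189 5.10264 | ee: -0.06658 0.17826 0.12874


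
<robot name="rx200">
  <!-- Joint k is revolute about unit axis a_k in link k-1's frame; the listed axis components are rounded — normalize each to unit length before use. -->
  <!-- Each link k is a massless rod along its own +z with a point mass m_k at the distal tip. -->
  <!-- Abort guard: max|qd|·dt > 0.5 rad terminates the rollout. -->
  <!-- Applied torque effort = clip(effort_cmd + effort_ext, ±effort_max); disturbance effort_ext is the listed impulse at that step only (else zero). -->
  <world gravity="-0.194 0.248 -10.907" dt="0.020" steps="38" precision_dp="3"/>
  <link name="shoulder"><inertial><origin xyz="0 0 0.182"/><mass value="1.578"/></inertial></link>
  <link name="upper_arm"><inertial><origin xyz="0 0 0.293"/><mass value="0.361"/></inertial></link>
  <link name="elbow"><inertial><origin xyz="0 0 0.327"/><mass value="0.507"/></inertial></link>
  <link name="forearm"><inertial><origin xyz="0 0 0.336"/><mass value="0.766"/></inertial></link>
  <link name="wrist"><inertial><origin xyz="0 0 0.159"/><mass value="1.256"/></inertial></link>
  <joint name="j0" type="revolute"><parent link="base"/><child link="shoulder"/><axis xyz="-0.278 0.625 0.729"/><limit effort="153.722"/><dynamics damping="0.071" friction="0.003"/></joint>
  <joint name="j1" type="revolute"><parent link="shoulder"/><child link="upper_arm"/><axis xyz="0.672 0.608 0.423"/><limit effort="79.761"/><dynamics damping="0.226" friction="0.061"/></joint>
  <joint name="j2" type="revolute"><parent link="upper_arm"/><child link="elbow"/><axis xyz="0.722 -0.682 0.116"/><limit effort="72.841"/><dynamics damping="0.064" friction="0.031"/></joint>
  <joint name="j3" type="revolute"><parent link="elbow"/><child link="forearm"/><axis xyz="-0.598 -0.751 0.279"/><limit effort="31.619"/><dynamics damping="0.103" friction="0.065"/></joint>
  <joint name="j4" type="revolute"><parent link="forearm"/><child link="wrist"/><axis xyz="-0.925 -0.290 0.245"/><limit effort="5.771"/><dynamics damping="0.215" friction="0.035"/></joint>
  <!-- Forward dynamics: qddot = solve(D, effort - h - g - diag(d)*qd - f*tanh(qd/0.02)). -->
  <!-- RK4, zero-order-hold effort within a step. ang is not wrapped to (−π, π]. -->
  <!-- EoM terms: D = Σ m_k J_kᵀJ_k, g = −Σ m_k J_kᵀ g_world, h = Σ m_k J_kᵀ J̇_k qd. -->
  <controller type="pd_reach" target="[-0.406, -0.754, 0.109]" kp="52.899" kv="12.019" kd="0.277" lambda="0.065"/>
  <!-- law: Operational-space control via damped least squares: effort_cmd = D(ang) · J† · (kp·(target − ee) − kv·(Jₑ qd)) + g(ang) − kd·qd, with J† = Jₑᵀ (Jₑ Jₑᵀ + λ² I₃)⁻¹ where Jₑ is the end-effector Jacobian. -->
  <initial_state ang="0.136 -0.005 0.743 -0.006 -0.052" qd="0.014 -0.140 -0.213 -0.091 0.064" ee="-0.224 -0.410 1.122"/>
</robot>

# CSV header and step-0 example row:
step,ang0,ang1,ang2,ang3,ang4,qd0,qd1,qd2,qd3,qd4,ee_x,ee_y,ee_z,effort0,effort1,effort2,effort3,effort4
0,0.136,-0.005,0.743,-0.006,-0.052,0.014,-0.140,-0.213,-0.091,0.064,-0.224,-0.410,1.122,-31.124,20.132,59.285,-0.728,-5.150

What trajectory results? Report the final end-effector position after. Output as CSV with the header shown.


step,ang0,ang1,ang2,ang3,ang4,qd0,qd1,qd2,qd3,qd4,ee_x,ee_y,ee_z,effort0,effort1,effort2,effort3,effort4
1,0.158,-0.020,0.771,-0.001,-0.055,2.083,-1.353,2.933,0.545,-0.273,-0.225,-0.411,1.115,-22.278,14.317,41.853,-0.360,-3.587
2,0.211,-0.054,0.848,0.015,-0.061,3.164,-2.014,4.695,1.137,-0.409,-0.231,-0.420,1.090,-16.042,9.107,28.682,0.291,-2.304
3,0.278,-0.097,0.950,0.044,-0.069,3.494,-2.261,5.440,1.695,-0.360,-0.239,-0.434,1.053,-10.993,5.256,17.568,0.498,-1.316
4,0.347,-0.142,1.061,0.082,-0.074,3.326,-2.225,5.567,2.100,-0.182,-0.248,-0.452,1.006,-6.531,2.779,7.599,0.091,-0.604
5,0.409,-0.185,1.170,0.126,-0.076,2.845,-1.991,5.360,2.291,-0.017,-0.258,-0.472,0.952,-2.587,1.359,-1.407,-0.815,-0.105
6,0.459,-0.221,1.274,0.172,-0.075,2.176,-1.624,5.002,2.236,0.068,-0.268,-0.492,0.893,0.790,0.636,-9.342,-1.974,0.239
7,0.495,-0.249,1.369,0.213,-0.073,1.414,-1.179,4.604,1.933,0.092,-0.278,-0.513,0.831,3.633,0.318,-16.068,-3.138,0.472
8,0.515,-0.268,1.457,0.247,-0.071,0.630,-0.698,4.213,1.430,0.103,-0.288,-0.533,0.768,6.050,0.180,-21.535,-4.120,0.629
9,0.520,-0.277,1.538,0.270,-0.070,-0.122,-0.205,3.830,0.826,0.058,-0.297,-0.552,0.706,8.106,0.005,-25.814,-4.806,0.764
10,0.511,-0.276,1.610,0.280,-0.069,-0.793,0.254,3.458,0.166,0.054,-0.305,-0.570,0.645,9.871,-0.281,-28.971,-5.179,0.867
11,0.489,-0.267,1.675,0.278,-0.070,-1.362,0.718,3.055,-0.375,-0.072,-0.313,-0.587,0.587,11.371,-0.765,-31.194,-5.304,0.998
12,0.457,-0.248,1.733,0.265,-0.071,-1.815,1.140,2.645,-0.858,-0.081,-0.319,-0.601,0.533,12.692,-1.381,-32.520,-5.234,1.079
13,0.418,-0.222,1.781,0.244,-0.073,-2.148,1.518,2.217,-1.210,-0.143,-0.326,-0.615,0.482,13.750,-2.179,-33.155,-4.991,1.172
14,0.373,-0.189,1.821,0.218,-0.076,-2.364,1.826,1.788,-1.451,-0.179,-0.332,-0.627,0.435,14.594,-3.057,-33.196,-4.645,1.245
15,0.324,-0.150,1.853,0.187,-0.080,-2.473,2.055,1.375,-1.586,-0.198,-0.338,-0.637,0.392,15.231,-3.951,-32.772,-4.242,1.299
16,0.275,-0.108,1.877,0.155,-0.084,-2.493,2.198,0.991,-1.631,-0.202,-0.343,-0.647,0.353,15.680,-4.798,-32.000,-3.818,1.334
17,0.225,-0.064,1.893,0.122,-0.087,-2.443,2.258,0.648,-1.607,-0.194,-0.348,-0.655,0.318,15.959,-5.555,-30.988,-3.397,1.352
18,0.178,-0.019,1.904,0.090,-0.091,-2.344,2.244,0.355,-1.535,-0.178,-0.353,-0.663,0.287,16.091,-6.197,-29.825,-2.997,1.354
19,0.132,0.025,1.908,0.061,-0.094,-2.211,2.172,0.113,-1.433,-0.157,-0.357,-0.670,0.259,16.100,-6.717,-28.589,-2.629,1.343
20,0.090,0.067,1.909,0.033,-0.097,-2.059,2.054,-0.078,-1.316,-0.131,-0.361,-0.676,0.235,16.011,-7.119,-27.340,-2.300,1.322
21,0.050,0.106,1.906,0.008,-0.099,-1.897,1.905,-0.221,-1.196,-0.102,-0.365,-0.682,0.214,15.845,-7.416,-26.130,-2.012,1.294
22,0.014,0.143,1.900,-0.015,-0.100,-1.734,1.742,-0.326,-1.075,-0.083,-0.369,-0.687,0.196,15.623,-7.626,-24.982,-1.762,1.264
23,-0.019,0.176,1.893,-0.035,-0.102,-1.575,1.575,-0.398,-0.961,-0.065,-0.373,-0.692,0.181,15.368,-7.764,-23.909,-1.549,1.232
24,-0.049,0.205,1.885,-0.053,-0.103,-1.423,1.412,-0.445,-0.856,-0.051,-0.376,-0.697,0.167,15.093,-7.845,-22.923,-1.369,1.199
25,-0.076,0.232,1.876,-0.070,-0.104,-1.280,1.256,-0.471,-0.760,-0.040,-0.379,-0.701,0.156,14.810,-7.885,-22.030,-1.216,1.168
26,-0.100,0.256,1.866,-0.084,-0.104,-1.148,1.112,-0.481,-0.674,-0.035,-0.382,-0.705,0.147,14.527,-7.897,-21.230,-1.085,1.140
27,-0.122,0.276,1.857,-0.097,-0.105,-1.026,0.980,-0.481,-0.595,-0.037,-0.385,-0.709,0.139,14.252,-7.892,-20.520,-0.974,1.116
28,-0.141,0.295,1.847,-0.108,-0.105,-0.914,0.861,-0.472,-0.524,-0.043,-0.387,-0.712,0.132,13.989,-7.874,-19.893,-0.878,1.095
29,-0.159,0.311,1.838,-0.118,-0.106,-0.813,0.755,-0.456,-0.464,-0.043,-0.389,-0.715,0.126,13.744,-7.847,-19.340,-0.796,1.075
30,-0.174,0.325,1.829,-0.127,-0.106,-0.722,0.661,-0.437,-0.411,-0.042,-0.392,-0.718,0.122,13.519,-7.817,-18.857,-0.726,1.056
31,-0.187,0.337,1.821,-0.135,-0.107,-0.640,0.578,-0.414,-0.363,-0.040,-0.393,-0.721,0.118,13.312,-7.788,-18.439,-0.664,1.040
32,-0.199,0.348,1.813,-0.142,-0.107,-0.566,0.505,-0.390,-0.321,-0.039,-0.395,-0.724,0.115,13.125,-7.762,-18.078,-0.610,1.027
33,-0.210,0.357,1.805,-0.148,-0.107,-0.500,0.442,-0.366,-0.284,-0.038,-0.397,-0.726,0.113,12.957,-7.739,-17.769,-0.562,1.016
34,-0.220,0.366,1.798,-0.153,-0.108,-0.441,0.387,-0.341,-0.250,-0.037,-0.398,-0.728,0.111,12.806,-7.722,-17.506,-0.519,1.007
35,-0.228,0.373,1.792,-0.158,-0.108,-0.388,0.339,-0.316,-0.220,-0.036,-0.399,-0.730,0.110,12.673,-7.709,-17.284,-0.480,1.000
36,-0.235,0.379,1.786,-0.162,-0.108,-0.341,0.298,-0.293,-0.194,-0.035,-0.400,-0.732,0.109,12.555,-7.701,-17.098,-0.445,0.994
37,-0.241,0.385,1.780,-0.166,-0.108,-0.300,0.262,-0.270,-0.169,-0.034,-0.401,-0.734,0.108,12.452,-7.698,-16.943,-0.412,0.990
38,-0.247,0.390,1.775,-0.169,-0.109,-0.263,0.231,-0.248,-0.148,-0.033,-0.402,-0.736,0.108,,,,,
# final ee position (m): -0.402 -0.736 0.108


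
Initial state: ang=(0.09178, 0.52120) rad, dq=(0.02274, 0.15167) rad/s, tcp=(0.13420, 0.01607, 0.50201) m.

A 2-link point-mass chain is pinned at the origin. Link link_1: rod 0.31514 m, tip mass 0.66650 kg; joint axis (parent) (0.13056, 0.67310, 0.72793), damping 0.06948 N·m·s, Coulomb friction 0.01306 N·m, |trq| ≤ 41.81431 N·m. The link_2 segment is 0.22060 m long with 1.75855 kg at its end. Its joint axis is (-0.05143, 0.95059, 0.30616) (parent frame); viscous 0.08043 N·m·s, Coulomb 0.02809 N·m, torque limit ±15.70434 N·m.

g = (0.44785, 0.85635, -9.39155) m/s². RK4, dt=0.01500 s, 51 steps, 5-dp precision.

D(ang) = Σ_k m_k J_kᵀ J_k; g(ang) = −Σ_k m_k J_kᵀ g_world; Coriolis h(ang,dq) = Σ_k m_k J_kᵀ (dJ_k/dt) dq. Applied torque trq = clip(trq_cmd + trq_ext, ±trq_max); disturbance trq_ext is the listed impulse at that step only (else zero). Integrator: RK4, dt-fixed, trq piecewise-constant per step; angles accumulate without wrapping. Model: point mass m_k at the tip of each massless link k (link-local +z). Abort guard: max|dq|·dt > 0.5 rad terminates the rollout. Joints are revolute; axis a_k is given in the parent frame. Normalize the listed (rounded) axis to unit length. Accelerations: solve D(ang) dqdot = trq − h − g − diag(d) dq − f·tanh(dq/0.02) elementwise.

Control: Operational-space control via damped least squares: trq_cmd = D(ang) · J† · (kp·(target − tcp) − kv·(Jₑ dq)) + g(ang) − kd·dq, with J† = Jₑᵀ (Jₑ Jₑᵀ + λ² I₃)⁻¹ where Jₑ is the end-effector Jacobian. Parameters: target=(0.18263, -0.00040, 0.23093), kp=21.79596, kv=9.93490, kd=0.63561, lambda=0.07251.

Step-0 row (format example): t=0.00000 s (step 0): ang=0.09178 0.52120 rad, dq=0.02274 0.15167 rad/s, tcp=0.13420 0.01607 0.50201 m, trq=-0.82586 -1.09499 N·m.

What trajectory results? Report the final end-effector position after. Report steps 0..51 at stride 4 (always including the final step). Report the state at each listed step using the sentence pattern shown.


t=0.06000 s (step 4): ang=0.09098 0.54923 rad, dq=0.02704 0.58227 rad/s, tcp=0.13867 0.01760 0.49895 m, trq=-1.45821 -1.76272 N·m.
t=0.12000 s (step 8): ang=0.09482 0.58618 rad, dq=0.09101 0.64270 rad/s, tcp=0.14598 0.01985 0.49424 m, trq=-1.86284 -2.03583 N·m.
t=0.18000 s (step 12): ang=0.10094 0.62567 rad, dq=0.10707 0.67279 rad/s, tcp=0.15418 0.02246 0.48875 m, trq=-2.11406 -2.22443 N·m.
t=0.24000 s (step 16): ang=0.10721 0.66656 rad, dq=0.09878 0.69035 rad/s, tcp=0.16235 0.02530 0.48275 m, trq=-2.28208 -2.36950 N·m.
t=0.30000 s (step 20): ang=0.11260 0.70828 rad, dq=0.07947 0.70114 rad/s, tcp=0.17006 0.02827 0.47644 m, trq=-2.40272 -2.48929 N·m.
t=0.36000 s (step 24): ang=0.11669 0.75052 rad, dq=0.05586 0.70781 rad/s, tcp=0.17712 0.03130 0.46991 m, trq=-2.49413 -2.59294 N·m.
t=0.42000 s (step 28): ang=0.11932 0.79306 rad, dq=0.03149 0.71141 rad/s, tcp=0.18347 0.03434 0.46323 m, trq=-2.56595 -2.68503 N·m.
t=0.48000 s (step 32): ang=0.12054 0.83573 rad, dq=0.00929 0.71107 rad/s, tcp=0.18910 0.03735 0.45647 m, trq=-2.62511 -2.76738 N·m.
t=0.54000 s (step 36): ang=0.12056 0.87822 rad, dq=-0.00862 0.70624 rad/s, tcp=0.19405 0.04030 0.44965 m, trq=-2.67754 -2.84150 N·m.
t=0.60000 s (step 40): ang=0.11956 0.92040 rad, dq=-0.02509 0.70096 rad/s, tcp=0.19838 0.04318 0.44282 m, trq=-2.72144 -2.91040 N·m.
t=0.66000 s (step 44): ang=0.11756 0.96228 rad, dq=-0.04159 0.69594 rad/s, tcp=0.20212 0.04597 0.43598 m, trq=-2.75436 -2.97395 N·m.
t=0.72000 s (step 48): ang=0.11460 1.00384 rad, dq=-0.05737 0.68978 rad/s, tcp=0.20529 0.04865 0.42915 m, trq=-2.77722 -3.03133 N·m.
t=0.76500 s (step 51): ang=0.11178 1.03473 rad, dq=-0.06834 0.68405 rad/s, tcp=0.20731 0.05058 0.42407 m.
final tcp position (m): 0.20731 0.05058 0.42407


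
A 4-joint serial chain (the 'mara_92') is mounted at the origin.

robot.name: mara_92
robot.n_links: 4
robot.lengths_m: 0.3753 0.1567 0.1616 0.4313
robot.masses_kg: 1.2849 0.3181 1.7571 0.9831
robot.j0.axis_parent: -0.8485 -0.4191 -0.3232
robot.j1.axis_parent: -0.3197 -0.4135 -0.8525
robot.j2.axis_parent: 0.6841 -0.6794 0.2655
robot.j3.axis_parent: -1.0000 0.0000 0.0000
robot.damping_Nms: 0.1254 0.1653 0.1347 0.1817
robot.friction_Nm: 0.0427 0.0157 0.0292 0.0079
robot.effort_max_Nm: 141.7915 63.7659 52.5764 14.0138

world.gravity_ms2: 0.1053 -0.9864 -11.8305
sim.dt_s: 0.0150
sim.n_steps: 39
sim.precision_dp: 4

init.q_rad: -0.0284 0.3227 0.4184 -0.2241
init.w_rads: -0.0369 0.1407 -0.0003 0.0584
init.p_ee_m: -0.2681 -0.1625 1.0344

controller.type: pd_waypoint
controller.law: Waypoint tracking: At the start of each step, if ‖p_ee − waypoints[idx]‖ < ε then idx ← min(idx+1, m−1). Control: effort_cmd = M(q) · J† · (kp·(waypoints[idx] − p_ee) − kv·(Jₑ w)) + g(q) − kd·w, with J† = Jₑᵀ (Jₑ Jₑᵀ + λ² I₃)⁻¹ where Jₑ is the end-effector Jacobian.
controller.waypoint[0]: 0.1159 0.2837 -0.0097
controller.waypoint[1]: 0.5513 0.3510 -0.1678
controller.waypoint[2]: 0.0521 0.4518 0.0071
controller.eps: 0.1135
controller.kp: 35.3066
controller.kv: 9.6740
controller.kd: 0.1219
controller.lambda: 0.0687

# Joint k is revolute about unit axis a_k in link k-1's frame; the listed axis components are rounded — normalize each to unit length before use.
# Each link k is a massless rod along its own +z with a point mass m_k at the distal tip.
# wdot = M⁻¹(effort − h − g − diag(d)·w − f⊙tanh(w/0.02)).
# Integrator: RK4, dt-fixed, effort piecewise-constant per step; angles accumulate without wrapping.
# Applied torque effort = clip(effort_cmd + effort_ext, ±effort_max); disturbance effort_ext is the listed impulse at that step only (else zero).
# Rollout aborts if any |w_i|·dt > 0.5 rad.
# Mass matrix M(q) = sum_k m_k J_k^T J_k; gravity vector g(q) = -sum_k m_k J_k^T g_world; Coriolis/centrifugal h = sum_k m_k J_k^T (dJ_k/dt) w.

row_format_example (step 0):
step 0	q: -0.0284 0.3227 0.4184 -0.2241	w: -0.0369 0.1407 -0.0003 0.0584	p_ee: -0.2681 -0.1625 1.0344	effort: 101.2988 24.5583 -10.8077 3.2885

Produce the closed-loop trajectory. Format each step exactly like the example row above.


step 1	q: -0.0168 0.3157 0.4123 -0.2455	w: 1.5875 -1.0909 -0.7811 -2.8565	p_ee: -0.2688 -0.1610 1.0334	effort: 103.1669 24.5655 -10.9597 3.3046
step 2	q: 0.0200 0.2876 0.3974 -0.3069	w: 3.3058 -2.6638 -1.1346 -5.2741	p_ee: -0.2694 -0.1574 1.0295	effort: 107.1530 24.6159 -11.0149 2.8579
step 3	q: 0.0834 0.2335 0.3819 -0.4009	w: 5.1275 -4.4988 -0.8440 -7.1760	p_ee: -0.2687 -0.1508 1.0212	effort: 92.3329 20.1674 -9.7190 1.9744
step 4	q: 0.1717 0.1548 0.3762 -0.5166	w: 6.6189 -5.8916 0.1560 -8.1776	p_ee: -0.2654 -0.1396 1.0057	effort: 60.6150 12.1088 -7.2648 0.9604
step 5	q: 0.2772 0.0633 0.3872 -0.6411	w: 7.4196 -6.2219 1.3290 -8.3839	p_ee: -0.2587 -0.1228 0.9818	effort: 28.7614 4.4893 -4.7041 0.2643
step 6	q: 0.3899 -0.0261 0.4135 -0.7656	w: 7.6020 -5.6606 2.1121 -8.2328	p_ee: -0.2490 -0.1005 0.9499	effort: 4.6299 -0.9728 -2.6278 0.0792
step 7	q: 0.5025 -0.1038 0.4475 -0.8870	w: 7.4113 -4.7098 2.3722 -8.0026	p_ee: -0.2373 -0.0738 0.9120	effort: -11.9587 -4.4703 -1.1450 0.3345
step 8	q: 0.6108 -0.1670 0.4827 -1.0049	w: 7.0469 -3.7361 2.2661 -7.7527	p_ee: -0.2245 -0.0442 0.8700	effort: -23.0438 -6.5945 -0.1697 0.8642
step 9	q: 0.7133 -0.2165 0.5147 -1.1188	w: 6.6214 -2.8955 1.9761 -7.4752	p_ee: -0.2114 -0.0133 0.8257	effort: -30.3849 -7.8341 0.4322 1.5198
step 10	q: 0.8093 -0.2547 0.5419 -1.2284	w: 6.1887 -2.2222 1.6235 -7.1630	p_ee: -0.1982 0.0177 0.7804	effort: -35.1902 -8.5174 0.7807 2.1998
step 11	q: 0.8989 -0.2840 0.5638 -1.3330	w: 5.7718 -1.7022 1.2743 -6.8192	p_ee: -0.1853 0.0479 0.7352	effort: -38.2501 -8.8507 0.9649 2.8446
step 12	q: 0.9825 -0.3064 0.5806 -1.4324	w: 5.3794 -1.3081 0.9604 -6.4528	p_ee: -0.1728 0.0764 0.6906	effort: -40.0835 -8.9612 1.0450 3.4246
step 13	q: 1.0604 -0.3238 0.5931 -1.5262	w: 5.0135 -1.0116 0.6952 -6.0749	p_ee: -0.1606 0.1030 0.6472	effort: -41.0400 -8.9266 1.0600 3.9285
step 14	q: 1.1330 -0.3372 0.6020 -1.6143	w: 4.6732 -0.7885 0.4813 -5.6964	p_ee: -0.1489 0.1273 0.6053	effort: -41.3625 -8.7952 1.0345 4.3562
step 15	q: 1.2007 -0.3477 0.6080 -1.6969	w: 4.3568 -0.6194 0.3151 -5.3267	p_ee: -0.1375 0.1492 0.5651	effort: -41.2247 -8.5974 0.9845 4.7131
step 16	q: 1.2639 -0.3560 0.6119 -1.7740	w: 4.0622 -0.4902 0.1905 -4.9723	p_ee: -0.1266 0.1687 0.5267	effort: -40.7551 -8.3528 0.9204 5.0071
step 17	q: 1.3227 -0.3626 0.6141 -1.8460	w: 3.7880 -0.3912 0.1005 -4.6370	p_ee: -0.1160 0.1858 0.4901	effort: -40.0508 -8.0747 0.8497 5.2463
step 18	q: 1.3776 -0.3679 0.6152 -1.9131	w: 3.5332 -0.3155 0.0386 -4.3221	p_ee: -0.1056 0.2007 0.4554	effort: -39.1875 -7.7728 0.7776 5.4386
step 19	q: 1.4289 -0.3721 0.6155 -1.9756	w: 3.2971 -0.2582 0.0022 -4.0258	p_ee: -0.0956 0.2136 0.4226	effort: -38.2243 -7.4542 0.7073 5.5909
step 20	q: 1.4767 -0.3757 0.6155 -2.0338	w: 3.0793 -0.2144 -0.0092 -3.7452	p_ee: -0.0857 0.2246 0.3916	effort: -37.2099 -7.1254 0.6400 5.7088
step 21	q: 1.5214 -0.3786 0.6154 -2.0880	w: 2.8781 -0.1803 -0.0058 -3.4829	p_ee: -0.0761 0.2340 0.3624	effort: -36.1880 -6.7980 0.5786 5.7981
step 22	q: 1.5632 -0.3811 0.6154 -2.1383	w: 2.6918 -0.1530 0.0055 -3.2396	p_ee: -0.0667 0.2419 0.3350	effort: -35.1881 -6.4813 0.5247 5.8631
step 23	q: 1.6022 -0.3832 0.6157 -2.1852	w: 2.5192 -0.1303 0.0217 -3.0138	p_ee: -0.0575 0.2485 0.3093	effort: -34.2284 -6.1812 0.4783 5.9074
step 24	q: 1.6388 -0.3850 0.6162 -2.2288	w: 2.3595 -0.1099 0.0431 -2.8032	p_ee: -0.0485 0.2540 0.2851	effort: -33.3188 -5.9013 0.4381 5.9339
step 25	q: 1.6731 -0.3865 0.6171 -2.2693	w: 2.2114 -0.0899 0.0693 -2.6058	p_ee: -0.0398 0.2586 0.2626	effort: -32.4643 -5.6444 0.4022 5.9448
step 26	q: 1.7053 -0.3876 0.6183 -2.3070	w: 2.0739 -0.0692 0.0984 -2.4210	p_ee: -0.0312 0.2623 0.2414	effort: -31.6655 -5.4120 0.3697 5.9425
step 27	q: 1.7354 -0.3885 0.6201 -2.3420	w: 1.9459 -0.0471 0.1285 -2.2483	p_ee: -0.0230 0.2654 0.2217	effort: -30.9200 -5.2044 0.3400 5.9287
step 28	q: 1.7637 -0.3890 0.6222 -2.3745	w: 1.8265 -0.0241 0.1577 -2.0869	p_ee: -0.0149 0.2679 0.2033	effort: -30.2233 -5.0206 0.3128 5.9050
step 29	q: 1.7903 -0.3892 0.6248 -2.4046	w: 1.7154 -0.0017 0.1850 -1.9356	p_ee: -0.0072 0.2698 0.1861	effort: -29.5677 -4.8581 0.2873 5.8729
step 30	q: 1.8152 -0.3891 0.6278 -2.4326	w: 1.6123 0.0179 0.2096 -1.7928	p_ee: 0.0003 0.2714 0.1701	effort: -28.9437 -4.7131 0.2628 5.8337
step 31	q: 1.8387 -0.3887 0.6311 -2.4585	w: 1.5167 0.0359 0.2309 -1.6585	p_ee: 0.0075 0.2727 0.1552	effort: -28.3497 -4.5843 0.2400 5.7887
step 32	q: 1.8608 -0.3880 0.6347 -2.4824	w: 1.4276 0.0536 0.2486 -1.5330	p_ee: 0.0144 0.2736 0.1414	effort: -27.7859 -4.4706 0.2200 5.7390
step 33	q: 1.8816 -0.3870 0.6385 -2.5045	w: 1.3448 0.0710 0.2626 -1.4157	p_ee: 0.0211 0.2744 0.1286	effort: -27.2511 -4.3704 0.2031 5.6857
step 34	q: 1.9012 -0.3859 0.6426 -2.5249	w: 1.2679 0.0880 0.2731 -1.3060	p_ee: 0.0274 0.2749 0.1167	effort: -26.7442 -4.2822 0.1894 5.6295
step 35	q: 1.9197 -0.3844 0.6467 -2.5437	w: 1.1965 0.1045 0.2803 -1.2035	p_ee: 0.0335 0.2753 0.1057	effort: -26.2643 -4.2046 0.1789 5.5710
step 36	q: 1.9371 -0.3827 0.6510 -2.5610	w: 1.1304 0.1202 0.2844 -1.1076	p_ee: 0.0392 0.2756 0.0956	effort: -25.8110 -4.1366 0.1717 5.5110
step 37	q: 1.9536 -0.3808 0.6552 -2.5770	w: 1.0692 0.1353 0.2858 -1.0179	p_ee: 0.0447 0.2758 0.0862	effort: -25.3843 -4.0774 0.1677 5.4499
step 38	q: 1.9692 -0.3787 0.6595 -2.5916	w: 1.0126 0.1497 0.2847 -0.9341	p_ee: 0.0498 0.2760 0.0775	effort: -18.0376 -3.9224 5.7552 0.1215
step 39	q: 1.9850 -0.3756 0.6692 -2.6055	w: 1.0904 0.2562 1.0023 -0.9263	p_ee: 0.0563 0.2762 0.0688


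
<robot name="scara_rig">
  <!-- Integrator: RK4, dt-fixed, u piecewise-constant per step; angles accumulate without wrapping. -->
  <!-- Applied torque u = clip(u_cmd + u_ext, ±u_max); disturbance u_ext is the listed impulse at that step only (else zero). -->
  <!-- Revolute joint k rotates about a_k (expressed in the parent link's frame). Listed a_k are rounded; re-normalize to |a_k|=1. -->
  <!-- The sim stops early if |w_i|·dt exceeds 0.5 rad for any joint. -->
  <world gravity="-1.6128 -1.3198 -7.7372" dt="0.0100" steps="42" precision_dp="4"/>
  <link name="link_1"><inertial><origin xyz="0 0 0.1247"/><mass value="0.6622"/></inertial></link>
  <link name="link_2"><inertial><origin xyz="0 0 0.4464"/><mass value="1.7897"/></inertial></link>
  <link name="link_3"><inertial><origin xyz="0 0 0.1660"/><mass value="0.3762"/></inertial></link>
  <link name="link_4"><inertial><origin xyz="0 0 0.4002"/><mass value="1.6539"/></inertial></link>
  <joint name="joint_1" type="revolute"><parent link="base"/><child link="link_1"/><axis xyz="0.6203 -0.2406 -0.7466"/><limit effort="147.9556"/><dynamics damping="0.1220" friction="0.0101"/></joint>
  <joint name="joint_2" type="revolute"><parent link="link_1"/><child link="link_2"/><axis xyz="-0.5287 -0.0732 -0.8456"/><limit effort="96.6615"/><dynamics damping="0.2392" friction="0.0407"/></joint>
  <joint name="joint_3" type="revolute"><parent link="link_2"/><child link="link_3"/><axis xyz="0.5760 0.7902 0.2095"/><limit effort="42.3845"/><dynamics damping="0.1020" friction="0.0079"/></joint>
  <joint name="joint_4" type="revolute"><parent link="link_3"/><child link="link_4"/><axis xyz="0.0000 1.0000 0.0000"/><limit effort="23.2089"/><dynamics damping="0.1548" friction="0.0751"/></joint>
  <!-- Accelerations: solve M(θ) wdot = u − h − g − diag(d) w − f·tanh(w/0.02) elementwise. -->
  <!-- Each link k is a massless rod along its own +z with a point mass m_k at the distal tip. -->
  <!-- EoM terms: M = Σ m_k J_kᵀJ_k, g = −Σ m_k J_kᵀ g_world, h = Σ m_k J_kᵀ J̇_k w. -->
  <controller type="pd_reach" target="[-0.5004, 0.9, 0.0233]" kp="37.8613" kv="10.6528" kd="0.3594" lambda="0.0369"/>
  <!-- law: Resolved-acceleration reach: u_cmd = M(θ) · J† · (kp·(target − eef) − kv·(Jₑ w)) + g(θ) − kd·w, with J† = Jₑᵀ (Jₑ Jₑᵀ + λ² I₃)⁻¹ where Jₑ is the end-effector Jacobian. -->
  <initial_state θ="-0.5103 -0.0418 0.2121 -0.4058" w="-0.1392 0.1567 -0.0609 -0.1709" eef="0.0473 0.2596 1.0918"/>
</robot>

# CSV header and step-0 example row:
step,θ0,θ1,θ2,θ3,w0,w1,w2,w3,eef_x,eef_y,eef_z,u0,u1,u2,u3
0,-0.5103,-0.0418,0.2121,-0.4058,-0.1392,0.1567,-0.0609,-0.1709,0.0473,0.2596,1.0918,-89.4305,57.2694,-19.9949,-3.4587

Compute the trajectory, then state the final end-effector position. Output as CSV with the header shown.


step,θ0,θ1,θ2,θ3,w0,w1,w2,w3,eef_x,eef_y,eef_z,u0,u1,u2,u3
1,-0.5208,-0.0434,0.2175,-0.4243,-1.9516,-0.5008,1.0905,-3.4696,0.0449,0.2624,1.0898,-79.3946,51.2568,-17.8838,-1.8119
2,-0.5479,-0.0519,0.2308,-0.4702,-3.4766,-1.2269,1.4543,-5.6273,0.0408,0.2677,1.0850,-68.7639,44.9777,-15.4211,-0.6877
3,-0.5888,-0.0675,0.2442,-0.5327,-4.7161,-1.9487,1.1246,-6.7758,0.0351,0.2757,1.0773,-58.2558,38.7753,-12.8002,0.0298
4,-0.6408,-0.0900,0.2518,-0.6026,-5.6905,-2.5847,0.2913,-7.1146,0.0281,0.2859,1.0672,-48.6296,33.0213,-10.2022,0.4548
5,-0.7013,-0.1181,0.2497,-0.6729,-6.4359,-3.0697,-0.8166,-6.8725,0.0199,0.2982,1.0547,-40.2843,27.9277,-7.7812,0.6866
6,-0.7684,-0.1501,0.2360,-0.7388,-6.9966,-3.3749,-1.9940,-6.2616,0.0108,0.3122,1.0401,-33.2378,23.5355,-5.6396,0.7996
7,-0.8404,-0.1844,0.2109,-0.7977,-7.4116,-3.4960,-3.0716,-5.4662,0.0009,0.3273,1.0239,-27.2956,19.7876,-3.8347,0.8490
8,-0.9159,-0.2190,0.1761,-0.8483,-7.7136,-3.4527,-3.9341,-4.6326,-0.0097,0.3433,1.0062,-22.1993,16.5917,-2.3840,0.8720
9,-0.9941,-0.2526,0.1339,-0.8908,-7.9302,-3.2822,-4.5268,-3.8616,-0.0207,0.3598,0.9871,-17.7172,13.8571,-1.2736,0.8890
10,-1.0741,-0.2840,0.0870,-0.9262,-8.0843,-3.0298,-4.8496,-3.2074,-0.0319,0.3766,0.9670,-13.6804,11.5111,-0.4704,0.9059
11,-1.1554,-0.3128,0.0381,-0.9556,-8.1943,-2.7393,-4.9406,-2.6845,-0.0434,0.3937,0.9458,-9.9830,9.5024,0.0672,0.9173
12,-1.2377,-0.3386,-0.0109,-0.9804,-8.2733,-2.4467,-4.8557,-2.2809,-0.0549,0.4108,0.9239,-6.5639,7.7974,0.3805,0.9128
13,-1.3207,-0.3617,-0.0584,-1.0016,-8.3295,-2.1778,-4.6513,-1.9722,-0.0663,0.4280,0.9012,-3.3862,6.3751,0.5051,0.8818
14,-1.4041,-0.3823,-0.1036,-1.0200,-8.3668,-1.9483,-4.3749,-1.7324,-0.0777,0.4451,0.8779,-0.4232,5.2208,0.4700,0.8169
15,-1.4878,-0.4008,-0.1457,-1.0364,-8.3855,-1.7658,-4.0621,-1.5392,-0.0889,0.4621,0.8542,2.3501,4.3231,0.2976,0.7152
16,-1.5717,-0.4177,-0.1847,-1.0509,-8.3837,-1.6320,-3.7370,-1.3759,-0.1000,0.4791,0.8301,4.9584,3.6713,0.0060,0.5773
17,-1.6554,-0.4336,-0.2205,-1.0639,-8.3581,-1.5449,-3.4152,-1.2308,-0.1109,0.4960,0.8058,7.4257,3.2538,-0.3896,0.4068
18,-1.7387,-0.4488,-0.2531,-1.0755,-8.3049,-1.5001,-3.1061,-1.0964,-0.1217,0.5128,0.7811,9.7733,3.0582,-0.8756,0.2088
19,-1.8213,-0.4637,-0.2827,-1.0858,-8.2202,-1.4917,-2.8143,-0.9679,-0.1324,0.5295,0.7562,12.0178,3.0706,-1.4392,-0.0111
20,-1.9029,-0.4787,-0.3094,-1.0948,-8.1006,-1.5127,-2.5415,-0.8427,-0.1429,0.5461,0.7312,14.1696,3.2755,-2.0681,-0.2475
21,-1.9831,-0.4940,-0.3335,-1.1026,-7.9440,-1.5560,-2.2872,-0.7196,-0.1535,0.5625,0.7059,16.2328,3.6559,-2.7502,-0.4954
22,-2.0616,-0.5098,-0.3552,-1.1092,-7.7492,-1.6142,-2.0496,-0.5984,-0.1640,0.5786,0.6805,18.2048,4.1931,-3.4736,-0.7509
23,-2.1380,-0.5263,-0.3746,-1.1146,-7.5169,-1.6806,-1.8260,-0.4793,-0.1745,0.5945,0.6549,20.0775,4.8667,-4.2267,-1.0112
24,-2.2118,-0.5434,-0.3918,-1.1188,-7.2489,-1.7489,-1.6140,-0.3632,-0.1851,0.6101,0.6291,21.8388,5.6545,-4.9981,-1.2744
25,-2.2828,-0.5612,-0.4069,-1.1219,-6.9488,-1.8138,-1.4111,-0.2505,-0.1959,0.6253,0.6033,23.4742,6.5329,-5.7766,-1.5395
26,-2.3506,-0.5796,-0.4200,-1.1239,-6.6210,-1.8709,-1.2157,-0.1420,-0.2067,0.6399,0.5774,24.9688,7.4774,-6.5516,-1.8058
27,-2.4151,-0.5986,-0.4312,-1.1248,-6.2712,-1.9168,-1.0267,-0.0381,-0.2177,0.6541,0.5516,26.3092,8.4630,-7.3128,-2.0732
28,-2.4760,-0.6179,-0.4404,-1.1248,-5.9012,-1.9378,-0.8114,0.0292,-0.2288,0.6677,0.5258,27.5026,9.4691,-8.0617,-2.3225
29,-2.5331,-0.6372,-0.4473,-1.1243,-5.5196,-1.9383,-0.5860,0.0743,-0.2400,0.6806,0.5002,28.5333,10.4705,-8.7824,-2.5598
30,-2.5863,-0.6566,-0.4522,-1.1232,-5.1373,-1.9334,-0.3936,0.1386,-0.2513,0.6928,0.4749,29.3733,11.4408,-9.4524,-2.8081
31,-2.6358,-0.6758,-0.4553,-1.1215,-4.7580,-1.9186,-0.2230,0.2108,-0.2626,0.7043,0.4500,30.0307,12.3633,-10.0709,-3.0609
32,-2.6815,-0.6949,-0.4567,-1.1190,-4.3856,-1.8924,-0.0686,0.2844,-0.2739,0.7150,0.4256,30.5144,13.2244,-10.6357,-3.3130
33,-2.7235,-0.7136,-0.4567,-1.1158,-4.0244,-1.8563,0.0675,0.3600,-0.2852,0.7251,0.4016,30.8321,14.0123,-11.1420,-3.5620
34,-2.7620,-0.7320,-0.4554,-1.1119,-3.6768,-1.8100,0.1897,0.4325,-0.2964,0.7345,0.3784,30.9976,14.7200,-11.5896,-3.8030
35,-2.7971,-0.7498,-0.4529,-1.1073,-3.3447,-1.7534,0.3021,0.4975,-0.3074,0.7431,0.3558,31.0262,15.3439,-11.9799,-4.0315
36,-2.8290,-0.7670,-0.4493,-1.1020,-3.0300,-1.6884,0.4037,0.5556,-0.3182,0.7512,0.3340,30.9310,15.8817,-12.3120,-4.2452
37,-2.8578,-0.7835,-0.4448,-1.0962,-2.7338,-1.6170,0.4942,0.6068,-0.3288,0.7586,0.3130,30.7258,16.3339,-12.5868,-4.4421
38,-2.8837,-0.7993,-0.4395,-1.0899,-2.4566,-1.5406,0.5736,0.6514,-0.3391,0.7655,0.2929,30.4246,16.7031,-12.8056,-4.6201
39,-2.9070,-0.8143,-0.4334,-1.0833,-2.1987,-1.4607,0.6423,0.6894,-0.3490,0.7718,0.2735,30.0410,16.9931,-12.9709,-4.7779
40,-2.9278,-0.8285,-0.4266,-1.0762,-1.9597,-1.3788,0.7009,0.7210,-0.3587,0.7777,0.2551,29.5879,17.2093,-13.0857,-4.9146
41,-2.9462,-0.8418,-0.4194,-1.0689,-1.7391,-1.2958,0.7498,0.7463,-0.3680,0.7831,0.2376,29.0775,17.3574,-13.1534,-5.0296
42,-2.9626,-0.8544,-0.4116,-1.0613,-1.5364,-1.2129,0.7899,0.7657,-0.3769,0.7881,0.2209,,,,
# final eef position (m): -0.3769 0.7881 0.2209


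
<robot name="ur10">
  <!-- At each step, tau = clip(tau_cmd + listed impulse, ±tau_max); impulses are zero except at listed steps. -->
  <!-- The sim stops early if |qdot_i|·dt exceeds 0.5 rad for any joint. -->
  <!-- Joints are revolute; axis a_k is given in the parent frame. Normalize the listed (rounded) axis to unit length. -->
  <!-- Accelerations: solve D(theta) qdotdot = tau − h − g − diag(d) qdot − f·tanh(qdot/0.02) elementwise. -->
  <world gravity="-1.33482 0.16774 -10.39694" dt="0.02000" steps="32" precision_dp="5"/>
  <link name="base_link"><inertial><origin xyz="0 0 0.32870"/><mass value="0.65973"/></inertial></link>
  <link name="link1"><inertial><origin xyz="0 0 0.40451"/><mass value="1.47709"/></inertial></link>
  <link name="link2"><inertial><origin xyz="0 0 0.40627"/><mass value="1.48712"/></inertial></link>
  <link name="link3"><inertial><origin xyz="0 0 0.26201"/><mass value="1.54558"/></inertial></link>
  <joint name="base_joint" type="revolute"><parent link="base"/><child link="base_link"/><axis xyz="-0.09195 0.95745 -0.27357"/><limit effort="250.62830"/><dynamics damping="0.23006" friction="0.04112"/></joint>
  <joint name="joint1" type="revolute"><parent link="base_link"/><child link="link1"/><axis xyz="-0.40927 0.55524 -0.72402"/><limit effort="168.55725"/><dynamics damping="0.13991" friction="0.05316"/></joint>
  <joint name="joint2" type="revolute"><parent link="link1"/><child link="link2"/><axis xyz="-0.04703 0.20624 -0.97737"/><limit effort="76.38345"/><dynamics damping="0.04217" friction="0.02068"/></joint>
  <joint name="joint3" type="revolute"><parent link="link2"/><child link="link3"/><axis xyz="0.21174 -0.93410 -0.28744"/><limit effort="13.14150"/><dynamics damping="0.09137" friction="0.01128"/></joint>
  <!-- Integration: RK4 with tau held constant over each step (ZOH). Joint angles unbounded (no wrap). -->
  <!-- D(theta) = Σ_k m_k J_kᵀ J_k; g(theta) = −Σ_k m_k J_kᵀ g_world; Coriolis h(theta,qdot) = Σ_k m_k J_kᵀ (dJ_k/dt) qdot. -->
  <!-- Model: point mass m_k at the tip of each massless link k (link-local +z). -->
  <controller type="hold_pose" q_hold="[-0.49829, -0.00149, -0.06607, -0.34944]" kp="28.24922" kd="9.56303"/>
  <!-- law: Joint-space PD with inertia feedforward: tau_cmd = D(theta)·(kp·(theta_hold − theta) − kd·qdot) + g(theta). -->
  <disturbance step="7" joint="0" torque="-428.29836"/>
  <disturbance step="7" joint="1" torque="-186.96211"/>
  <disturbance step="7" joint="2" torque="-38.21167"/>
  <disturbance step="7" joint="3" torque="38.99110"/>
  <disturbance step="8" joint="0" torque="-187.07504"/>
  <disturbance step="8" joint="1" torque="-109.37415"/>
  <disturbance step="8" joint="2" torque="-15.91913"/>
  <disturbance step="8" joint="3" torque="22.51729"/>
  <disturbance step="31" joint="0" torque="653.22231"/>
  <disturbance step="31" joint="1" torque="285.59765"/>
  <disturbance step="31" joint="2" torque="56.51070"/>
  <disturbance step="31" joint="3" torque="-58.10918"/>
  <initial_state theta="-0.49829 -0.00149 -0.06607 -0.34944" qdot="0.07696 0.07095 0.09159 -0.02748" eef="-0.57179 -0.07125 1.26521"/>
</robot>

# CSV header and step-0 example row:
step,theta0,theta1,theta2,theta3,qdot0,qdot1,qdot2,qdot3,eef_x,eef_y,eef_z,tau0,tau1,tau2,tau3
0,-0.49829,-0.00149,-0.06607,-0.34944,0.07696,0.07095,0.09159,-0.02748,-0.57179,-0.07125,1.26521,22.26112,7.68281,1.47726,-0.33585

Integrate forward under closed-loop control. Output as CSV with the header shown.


step,theta0,theta1,theta2,theta3,qdot0,qdot1,qdot2,qdot3,eef_x,eef_y,eef_z,tau0,tau1,tau2,tau3
1,-0.49686,-0.00024,-0.06477,-0.35001,0.06616,0.05369,0.03901,-0.02957,-0.56914,-0.07025,1.26639,23.01899,8.05591,1.54749,-0.41144
2,-0.49564,0.00069,-0.06434,-0.35059,0.05542,0.03975,0.00918,-0.02776,-0.56702,-0.06943,1.26733,23.69717,8.38962,1.60904,-0.47854
3,-0.49464,0.00138,-0.06424,-0.35109,0.04421,0.02916,0.00410,-0.02159,-0.56535,-0.06879,1.26806,24.30283,8.68697,1.66195,-0.53819
4,-0.49386,0.00187,-0.06418,-0.35147,0.03422,0.02054,0.00269,-0.01602,-0.56407,-0.06831,1.26862,24.84248,8.95067,1.70875,-0.59121
5,-0.49326,0.00221,-0.06413,-0.35174,0.02547,0.01368,0.00216,-0.01137,-0.56312,-0.06796,1.26904,25.32198,9.18324,1.75026,-0.63815
6,-0.49283,0.00243,-0.06408,-0.35193,0.01785,0.00839,0.00177,-0.00752,-0.56244,-0.06772,1.26934,25.74661,9.38727,1.78703,-0.67958
7,-0.49253,0.00256,-0.06405,-0.35205,0.01130,0.00437,0.00127,-0.00435,-0.56200,-0.06757,1.26953,-250.62830,-168.55725,-36.39217,13.14150
8,-0.46515,-0.05707,-0.32721,-0.50883,2.25620,-5.51442,-20.49077,-14.26605,-0.57179,-0.06131,1.25516,-104.53362,-63.23242,-5.48627,13.14150
9,-0.43608,-0.16895,-0.55198,-0.77113,0.79518,-5.76616,-4.33426,-11.86205,-0.59653,-0.06040,1.21423,114.12330,65.05378,14.91307,-0.21018
10,-0.42540,-0.26631,-0.60614,-0.97171,0.34971,-4.05671,-1.83617,-8.53628,-0.61890,-0.06928,1.17008,103.94299,59.25460,15.18230,2.56999
11,-0.42122,-0.33432,-0.63149,-1.11606,0.10843,-2.80484,-0.93599,-6.08387,-0.63574,-0.07786,1.13210,94.21961,53.53101,14.71340,4.04735
12,-0.42057,-0.38099,-0.64451,-1.21817,-0.02220,-1.89805,-0.45638,-4.22943,-0.64803,-0.08528,1.10202,85.11799,48.01738,13.77593,4.71518
13,-0.42183,-0.41206,-0.64979,-1.28783,-0.09172,-1.22784,-0.10837,-2.79394,-0.65660,-0.09105,1.07995,76.79927,42.82912,12.60046,4.89604
14,-0.42408,-0.43140,-0.64898,-1.33207,-0.12778,-0.71595,0.17069,-1.66083,-0.66216,-0.09497,1.06528,69.35183,38.03464,11.35128,4.79625
15,-0.42686,-0.44167,-0.64310,-1.35610,-0.14717,-0.31554,0.41238,-0.75648,-0.66526,-0.09709,1.05711,62.77323,33.66625,10.11941,4.54533
16,-0.42992,-0.44477,-0.63276,-1.36391,-0.15889,0.00401,0.62295,-0.03030,-0.66635,-0.09760,1.05447,57.00999,29.73169,8.95710,4.22312
17,-0.43317,-0.44215,-0.61848,-1.35874,-0.16672,0.25900,0.80785,0.54635,-0.66574,-0.09681,1.05635,51.98291,26.23666,7.89167,3.88207
18,-0.43657,-0.43490,-0.60084,-1.34324,-0.17370,0.46750,0.96049,1.00768,-0.66370,-0.09504,1.06184,47.60548,23.14509,6.93414,3.54752
19,-0.44009,-0.42387,-0.58045,-1.31949,-0.18050,0.63804,1.08356,1.37363,-0.66044,-0.09259,1.07010,43.79537,20.43350,6.08576,3.23414
20,-0.44375,-0.40975,-0.55786,-1.28924,-0.18693,0.77575,1.18140,1.65832,-0.65619,-0.08975,1.08039,40.47929,18.07769,5.34265,2.94924
21,-0.44753,-0.39318,-0.53353,-1.25400,-0.19247,0.88413,1.25824,1.87295,-0.65114,-0.08676,1.09207,37.59540,16.05230,4.69819,2.69475
22,-0.45141,-0.37470,-0.50784,-1.21507,-0.19655,0.96585,1.31769,2.02688,-0.64545,-0.08383,1.10459,35.09328,14.33147,4.14455,2.46924
23,-0.45535,-0.35482,-0.48110,-1.17359,-0.19865,1.02317,1.36239,2.12826,-0.63930,-0.08110,1.11748,32.93256,12.88914,3.67347,2.26930
24,-0.45931,-0.33402,-0.45360,-1.13053,-0.19843,1.05827,1.39398,2.18445,-0.63286,-0.07867,1.13038,31.08072,11.69926,3.27670,2.09056
25,-0.46325,-0.31271,-0.42559,-1.08673,-0.19568,1.07335,1.41324,2.20224,-0.62627,-0.07659,1.14298,29.51087,10.73597,2.94619,1.92847
26,-0.46710,-0.29128,-0.39730,-1.04290,-0.19040,1.07074,1.42031,2.18794,-0.61967,-0.07490,1.15507,28.19956,9.97370,2.67427,1.77877
27,-0.47083,-0.27005,-0.36900,-0.99962,-0.18270,1.05283,1.41496,2.14743,-0.61320,-0.07358,1.16649,27.12507,9.38753,2.45364,1.63785
28,-0.47438,-0.24931,-0.34092,-0.95735,-0.17283,1.02208,1.39685,2.08613,-0.60695,-0.07261,1.17713,26.26621,8.95334,2.27744,1.50288
29,-0.47771,-0.22928,-0.31332,-0.91647,-0.16112,0.98092,1.36583,2.00895,-0.60101,-0.07194,1.18695,25.60164,8.64826,2.13929,1.37188
30,-0.48080,-0.21016,-0.28648,-0.87725,-0.14794,0.93173,1.32202,1.92025,-0.59544,-0.07154,1.19591,25.10969,8.45084,2.03334,1.24361
31,-0.48362,-0.19209,-0.26062,-0.83988,-0.13370,0.87674,1.26602,1.82380,-0.59031,-0.07133,1.20404,250.62830,168.55725,58.46498,-13.14150
32,-0.51622,-0.12520,-0.03896,-0.75592,-3.57900,6.95598,22.08628,6.45836,-0.56418,-0.07626,1.22465,,,,
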